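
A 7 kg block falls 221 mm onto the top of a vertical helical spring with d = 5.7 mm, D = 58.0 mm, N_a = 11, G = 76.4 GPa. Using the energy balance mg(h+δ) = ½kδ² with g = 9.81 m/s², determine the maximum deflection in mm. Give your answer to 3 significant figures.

96.3 mm

k = Gd⁴/(8D³N_a) = (76.4×10³)(5.7⁴)/(8·58.0³·11) = 4.6971 N/mm
W = mg = 7 × 9.81 = 68.67 N
½kδ² − Wδ − Wh = 0 → δ = (W + √(W² + 2kWh))/k
δ = (68.67 + √(4715.6 + 142566))/4.6971 = (68.67 + 383.77)/4.6971 = 96.325 mm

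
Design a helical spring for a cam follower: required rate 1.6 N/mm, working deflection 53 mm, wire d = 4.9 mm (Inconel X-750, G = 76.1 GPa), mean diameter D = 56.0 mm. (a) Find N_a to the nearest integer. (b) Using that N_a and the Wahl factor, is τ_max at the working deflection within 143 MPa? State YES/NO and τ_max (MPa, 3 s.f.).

N_a = Gd⁴/(8D³k) = (76.1×10³)(4.9⁴)/(8·56.0³·1.6) = 19.52 → N_a = 20
Actual rate k = Gd⁴/(8D³·20) = 1.5613 N/mm
Working load F = kδ = 1.5613·53 = 82.749 N
C = 56.0/4.9 = 11.4286; K_W = (4C−1)/(4C−4)+0.615/C = 1.1257
τ_max = K_W·8FD/(πd³) = 1.1257·100.3 = 112.91 MPa
τ_max ≤ 143 MPa → acceptable

(a) 20 coils; (b) YES, τ_max = 113 MPa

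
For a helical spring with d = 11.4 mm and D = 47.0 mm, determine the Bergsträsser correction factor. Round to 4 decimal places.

1.3706

C = D/d = 47.0/11.4 = 4.1228
K_B = (4C+2)/(4C−3) = 18.491/13.491 = 1.3706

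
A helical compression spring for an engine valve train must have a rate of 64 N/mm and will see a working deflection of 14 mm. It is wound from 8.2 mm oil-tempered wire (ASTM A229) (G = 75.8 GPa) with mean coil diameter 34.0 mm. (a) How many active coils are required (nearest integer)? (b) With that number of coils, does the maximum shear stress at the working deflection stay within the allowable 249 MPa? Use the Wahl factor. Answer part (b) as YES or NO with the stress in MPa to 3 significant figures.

N_a = Gd⁴/(8D³k) = (75.8×10³)(8.2⁴)/(8·34.0³·64) = 17.03 → N_a = 17
Actual rate k = Gd⁴/(8D³·17) = 64.113 N/mm
Working load F = kδ = 64.113·14 = 897.59 N
C = 34.0/8.2 = 4.1463; K_W = (4C−1)/(4C−4)+0.615/C = 1.3867
τ_max = K_W·8FD/(πd³) = 1.3867·140.95 = 195.45 MPa
τ_max ≤ 249 MPa → acceptable

(a) 17 coils; (b) YES, τ_max = 195 MPa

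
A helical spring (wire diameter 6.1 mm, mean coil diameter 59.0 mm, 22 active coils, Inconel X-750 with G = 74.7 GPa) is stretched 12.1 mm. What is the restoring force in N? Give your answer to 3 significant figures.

34.6 N

k = Gd⁴/(8D³N_a) = (74.7×10³)(6.1⁴)/(8·59.0³·22) = 2.8614 N/mm
F = k·δ = 2.8614 × 12.1 = 34.622 N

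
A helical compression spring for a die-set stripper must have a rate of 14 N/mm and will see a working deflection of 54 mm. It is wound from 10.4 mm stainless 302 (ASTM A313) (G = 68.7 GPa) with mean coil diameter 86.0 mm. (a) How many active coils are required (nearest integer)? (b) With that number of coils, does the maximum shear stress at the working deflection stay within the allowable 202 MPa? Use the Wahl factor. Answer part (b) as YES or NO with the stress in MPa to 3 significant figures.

N_a = Gd⁴/(8D³k) = (68.7×10³)(10.4⁴)/(8·86.0³·14) = 11.28 → N_a = 11
Actual rate k = Gd⁴/(8D³·11) = 14.359 N/mm
Working load F = kδ = 14.359·54 = 775.36 N
C = 86.0/10.4 = 8.2692; K_W = (4C−1)/(4C−4)+0.615/C = 1.1775
τ_max = K_W·8FD/(πd³) = 1.1775·150.95 = 177.76 MPa
τ_max ≤ 202 MPa → acceptable

(a) 11 coils; (b) YES, τ_max = 178 MPa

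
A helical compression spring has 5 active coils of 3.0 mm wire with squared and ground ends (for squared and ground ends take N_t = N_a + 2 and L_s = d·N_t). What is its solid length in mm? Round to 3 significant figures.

21.0 mm

squared and ground ends: N_t = N_a + 2 = 5 + 2 = 7
L_s = d·N_t = 3.0 × 7 = 21 mm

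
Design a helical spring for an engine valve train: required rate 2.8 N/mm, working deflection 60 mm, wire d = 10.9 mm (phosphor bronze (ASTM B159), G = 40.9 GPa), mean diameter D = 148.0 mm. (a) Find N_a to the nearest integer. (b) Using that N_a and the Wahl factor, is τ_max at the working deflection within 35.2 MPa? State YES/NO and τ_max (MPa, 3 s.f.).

N_a = Gd⁴/(8D³k) = (40.9×10³)(10.9⁴)/(8·148.0³·2.8) = 7.951 → N_a = 8
Actual rate k = Gd⁴/(8D³·8) = 2.7827 N/mm
Working load F = kδ = 2.7827·60 = 166.96 N
C = 148.0/10.9 = 13.5780; K_W = (4C−1)/(4C−4)+0.615/C = 1.1049
τ_max = K_W·8FD/(πd³) = 1.1049·48.589 = 53.687 MPa
τ_max > 35.2 MPa → exceeds allowable

(a) 8 coils; (b) NO, τ_max = 53.7 MPa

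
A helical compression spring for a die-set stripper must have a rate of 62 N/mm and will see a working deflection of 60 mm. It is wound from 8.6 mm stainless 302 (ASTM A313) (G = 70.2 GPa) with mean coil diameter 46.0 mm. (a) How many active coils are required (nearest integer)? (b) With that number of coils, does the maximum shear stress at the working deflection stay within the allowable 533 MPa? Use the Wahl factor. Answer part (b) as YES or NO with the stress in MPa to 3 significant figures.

N_a = Gd⁴/(8D³k) = (70.2×10³)(8.6⁴)/(8·46.0³·62) = 7.954 → N_a = 8
Actual rate k = Gd⁴/(8D³·8) = 61.642 N/mm
Working load F = kδ = 61.642·60 = 3698.5 N
C = 46.0/8.6 = 5.3488; K_W = (4C−1)/(4C−4)+0.615/C = 1.2874
τ_max = K_W·8FD/(πd³) = 1.2874·681.13 = 876.92 MPa
τ_max > 533 MPa → exceeds allowable

(a) 8 coils; (b) NO, τ_max = 877 MPa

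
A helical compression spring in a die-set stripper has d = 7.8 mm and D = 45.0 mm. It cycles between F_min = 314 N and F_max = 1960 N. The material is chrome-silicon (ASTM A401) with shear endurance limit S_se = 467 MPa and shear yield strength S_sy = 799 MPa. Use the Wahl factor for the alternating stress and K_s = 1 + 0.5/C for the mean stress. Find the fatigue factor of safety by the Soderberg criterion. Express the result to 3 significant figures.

1.10

C = D/d = 45.0/7.8 = 5.7692; K_W = (4C−1)/(4C−4)+0.615/C = 1.2639; K_s = 1+0.5/C = 1.0867
F_a = (F_max−F_min)/2 = 823 N; F_m = (F_max+F_min)/2 = 1137 N
τ_a = K_W·8F_aD/(πd³) = 1.2639 × 198.73 = 251.17 MPa
τ_m = K_s·8F_mD/(πd³) = 1.0867 × 274.55 = 298.35 MPa
Soderberg: 1/n_f = τ_a/S_se + τ_m/S_sy = 251.17/467 + 298.35/799 = 0.53784 + 0.37340 = 0.91124
n_f = 1/0.91124 = 1.097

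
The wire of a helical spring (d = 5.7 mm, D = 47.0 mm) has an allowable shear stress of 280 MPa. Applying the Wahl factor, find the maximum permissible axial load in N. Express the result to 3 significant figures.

C = D/d = 47.0/5.7 = 8.2456
K_W = (4C−1)/(4C−4) + 0.615/C = 31.982/28.982 + 0.0746 = 1.1781
τ_max = K·8FD/(πd³) → F_max = τ_allow·πd³/(8DK)
F_max = 280·π·5.7³/(8·47.0·1.1781) = 1.629e+05/442.96 = 367.76 N

368 N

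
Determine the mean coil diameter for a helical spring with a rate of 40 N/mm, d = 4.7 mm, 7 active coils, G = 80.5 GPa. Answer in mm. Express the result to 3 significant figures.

26.0 mm

D = (Gd⁴/(8N_a·k))^(1/3) = (80.5×10³·4.7⁴/(8·7·40))^(1/3)
  = (17536.4)^(1/3) = 25.9804 mm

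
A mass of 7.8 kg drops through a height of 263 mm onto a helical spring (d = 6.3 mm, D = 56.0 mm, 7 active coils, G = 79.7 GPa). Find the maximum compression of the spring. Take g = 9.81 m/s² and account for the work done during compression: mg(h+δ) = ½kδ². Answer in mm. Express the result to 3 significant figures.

62.5 mm

k = Gd⁴/(8D³N_a) = (79.7×10³)(6.3⁴)/(8·56.0³·7) = 12.766 N/mm
W = mg = 7.8 × 9.81 = 76.518 N
½kδ² − Wδ − Wh = 0 → δ = (W + √(W² + 2kWh))/k
δ = (76.518 + √(5855 + 513828))/12.766 = (76.518 + 720.89)/12.766 = 62.461 mm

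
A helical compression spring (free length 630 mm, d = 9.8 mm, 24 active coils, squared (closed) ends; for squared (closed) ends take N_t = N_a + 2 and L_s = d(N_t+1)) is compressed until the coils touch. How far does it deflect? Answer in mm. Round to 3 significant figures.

365 mm

N_t = 26; L_s = 9.8·27 = 264.6 mm
δ_solid = L₀ − L_s = 630 − 264.6 = 365.4 mm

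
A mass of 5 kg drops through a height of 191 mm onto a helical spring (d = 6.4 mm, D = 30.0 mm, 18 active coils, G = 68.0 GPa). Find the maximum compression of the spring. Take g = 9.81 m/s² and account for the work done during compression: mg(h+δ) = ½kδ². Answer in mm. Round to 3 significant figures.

27.0 mm

k = Gd⁴/(8D³N_a) = (68.0×10³)(6.4⁴)/(8·30.0³·18) = 29.343 N/mm
W = mg = 5 × 9.81 = 49.05 N
½kδ² − Wδ − Wh = 0 → δ = (W + √(W² + 2kWh))/k
δ = (49.05 + √(2405.9 + 549800))/29.343 = (49.05 + 743.11)/29.343 = 26.997 mm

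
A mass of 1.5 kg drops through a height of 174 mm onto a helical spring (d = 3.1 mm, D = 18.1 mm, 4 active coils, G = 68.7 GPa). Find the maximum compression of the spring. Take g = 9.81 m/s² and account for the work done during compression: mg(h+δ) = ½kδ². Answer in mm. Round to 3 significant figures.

k = Gd⁴/(8D³N_a) = (68.7×10³)(3.1⁴)/(8·18.1³·4) = 33.436 N/mm
W = mg = 1.5 × 9.81 = 14.715 N
½kδ² − Wδ − Wh = 0 → δ = (W + √(W² + 2kWh))/k
δ = (14.715 + √(216.53 + 171221))/33.436 = (14.715 + 414.05)/33.436 = 12.823 mm

12.8 mm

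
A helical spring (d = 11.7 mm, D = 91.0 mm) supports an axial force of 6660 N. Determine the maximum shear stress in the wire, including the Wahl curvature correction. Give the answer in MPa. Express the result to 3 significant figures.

Spring index C = D/d = 91.0/11.7 = 7.7778
K_W = (4C−1)/(4C−4) + 0.615/C = 30.111/27.111 + 0.0791 = 1.1897
τ₀ = 8FD/(πd³) = 8·6660·91.0/(π·11.7³) = 4.84848e+06/5031.6 = 963.6 MPa
τ_max = K·τ₀ = 1.1897 × 963.6 = 1146.4 MPa

1150 MPa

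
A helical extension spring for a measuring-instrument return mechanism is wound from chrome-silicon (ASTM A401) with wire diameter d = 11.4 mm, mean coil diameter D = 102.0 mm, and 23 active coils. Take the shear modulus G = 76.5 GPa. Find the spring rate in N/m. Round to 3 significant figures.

k = Gd⁴/(8D³N_a) = (76.5×10³ × 11.4⁴) / (8 × 102.0³ × 23)
  = 1.29205e+09 / 1.95262e+08 = 6.617 N/mm = 6617 N/m

6620 N/m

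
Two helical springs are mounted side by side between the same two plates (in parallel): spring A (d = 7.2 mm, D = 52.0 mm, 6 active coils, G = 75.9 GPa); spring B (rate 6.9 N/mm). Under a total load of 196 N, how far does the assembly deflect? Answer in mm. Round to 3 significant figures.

k_A = Gd⁴/(8D³N_a) = (75.9×10³)(7.2⁴)/(8·52.0³·6) = 30.222 N/mm
Parallel: k_eq = 30.222 + 6.9 = 37.122 N/mm
δ = F/k_eq = 196/37.122 = 5.2799 mm

5.28 mm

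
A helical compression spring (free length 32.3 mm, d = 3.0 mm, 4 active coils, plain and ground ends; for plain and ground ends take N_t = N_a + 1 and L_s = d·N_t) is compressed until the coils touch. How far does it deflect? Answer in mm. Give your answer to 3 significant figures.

N_t = 5; L_s = 3.0·5 = 15 mm
δ_solid = L₀ − L_s = 32.3 − 15 = 17.3 mm

17.3 mm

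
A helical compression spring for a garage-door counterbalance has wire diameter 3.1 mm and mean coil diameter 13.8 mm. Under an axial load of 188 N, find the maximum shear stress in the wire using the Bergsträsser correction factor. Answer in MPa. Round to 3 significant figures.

Spring index C = D/d = 13.8/3.1 = 4.4516
K_B = (4C+2)/(4C−3) = 19.806/14.806 = 1.3377
τ₀ = 8FD/(πd³) = 8·188·13.8/(π·3.1³) = 20755.2/93.591 = 221.76 MPa
τ_max = K·τ₀ = 1.3377 × 221.76 = 296.65 MPa

297 MPa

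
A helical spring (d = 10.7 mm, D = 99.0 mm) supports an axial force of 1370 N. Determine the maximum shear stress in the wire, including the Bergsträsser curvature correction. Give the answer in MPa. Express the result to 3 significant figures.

Spring index C = D/d = 99.0/10.7 = 9.2523
K_B = (4C+2)/(4C−3) = 39.009/34.009 = 1.1470
τ₀ = 8FD/(πd³) = 8·1370·99.0/(π·10.7³) = 1.08504e+06/3848.6 = 281.93 MPa
τ_max = K·τ₀ = 1.1470 × 281.93 = 323.38 MPa

323 MPa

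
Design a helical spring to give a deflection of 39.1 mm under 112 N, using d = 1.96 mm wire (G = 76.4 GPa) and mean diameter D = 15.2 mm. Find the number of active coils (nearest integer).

Required rate k = F/δ = 112/39.1 = 2.8645 N/mm
N_a = Gd⁴/(8D³k) = (76.4×10³ × 1.96⁴)/(8 × 15.2³ × 2.8645)
    = 1.1275e+06 / 80475.2 = 14.01 → 14 coils

14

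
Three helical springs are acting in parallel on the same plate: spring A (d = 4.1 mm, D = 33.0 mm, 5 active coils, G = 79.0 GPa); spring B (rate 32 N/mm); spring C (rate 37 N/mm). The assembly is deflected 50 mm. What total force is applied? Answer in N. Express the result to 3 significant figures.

k_A = Gd⁴/(8D³N_a) = (79.0×10³)(4.1⁴)/(8·33.0³·5) = 15.53 N/mm
Parallel: k_eq = 15.53 + 32 + 37 = 84.53 N/mm
F = k_eq·δ = 84.53·50 = 4226.5 N

4230 N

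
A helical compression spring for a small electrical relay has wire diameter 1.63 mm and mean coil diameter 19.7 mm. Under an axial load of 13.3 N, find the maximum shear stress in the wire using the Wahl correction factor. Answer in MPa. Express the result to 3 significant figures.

Spring index C = D/d = 19.7/1.63 = 12.0859
K_W = (4C−1)/(4C−4) + 0.615/C = 47.344/44.344 + 0.0509 = 1.1185
τ₀ = 8FD/(πd³) = 8·13.3·19.7/(π·1.63³) = 2096.08/13.605 = 154.06 MPa
τ_max = K·τ₀ = 1.1185 × 154.06 = 172.32 MPa

172 MPa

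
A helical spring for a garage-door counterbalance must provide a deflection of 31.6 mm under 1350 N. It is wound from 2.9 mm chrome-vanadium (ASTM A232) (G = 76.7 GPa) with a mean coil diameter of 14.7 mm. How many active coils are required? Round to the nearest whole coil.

Required rate k = F/δ = 1350/31.6 = 42.722 N/mm
N_a = Gd⁴/(8D³k) = (76.7×10³ × 2.9⁴)/(8 × 14.7³ × 42.722)
    = 5.42485e+06 / 1.08565e+06 = 4.997 → 5 coils

5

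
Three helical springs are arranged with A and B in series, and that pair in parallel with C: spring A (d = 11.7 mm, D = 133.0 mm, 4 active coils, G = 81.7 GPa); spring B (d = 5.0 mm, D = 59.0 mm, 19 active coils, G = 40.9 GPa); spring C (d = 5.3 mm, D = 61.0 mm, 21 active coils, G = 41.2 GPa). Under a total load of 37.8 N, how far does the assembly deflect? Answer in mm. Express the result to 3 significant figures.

23.1 mm

k_A = Gd⁴/(8D³N_a) = (81.7×10³)(11.7⁴)/(8·133.0³·4) = 20.336 N/mm
k_B = Gd⁴/(8D³N_a) = (40.9×10³)(5.0⁴)/(8·59.0³·19) = 0.81885 N/mm
k_C = Gd⁴/(8D³N_a) = (41.2×10³)(5.3⁴)/(8·61.0³·21) = 0.85251 N/mm
Springs A,B series: k_AB = 1/(1/20.336+1/0.81885) = 0.78715 N/mm; parallel with C: k_eq = 0.78715+0.85251 = 1.6397 N/mm
δ = F/k_eq = 37.8/1.6397 = 23.053 mm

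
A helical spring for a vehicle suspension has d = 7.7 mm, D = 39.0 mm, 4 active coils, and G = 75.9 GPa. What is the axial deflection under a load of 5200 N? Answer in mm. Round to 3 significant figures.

k = Gd⁴/(8D³N_a) = (75.9×10³)(7.7⁴)/(8·39.0³·4) = 140.56 N/mm
δ = F/k = 5200 / 140.56 = 36.995 mm

37.0 mm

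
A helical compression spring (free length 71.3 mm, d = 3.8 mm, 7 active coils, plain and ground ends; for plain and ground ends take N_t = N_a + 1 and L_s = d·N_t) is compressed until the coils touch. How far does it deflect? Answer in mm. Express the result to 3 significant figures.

40.9 mm

N_t = 8; L_s = 3.8·8 = 30.4 mm
δ_solid = L₀ − L_s = 71.3 − 30.4 = 40.9 mm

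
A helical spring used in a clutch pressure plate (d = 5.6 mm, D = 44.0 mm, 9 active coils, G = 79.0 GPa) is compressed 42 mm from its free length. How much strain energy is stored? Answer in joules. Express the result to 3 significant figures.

11.2 J

k = Gd⁴/(8D³N_a) = (79.0×10³)(5.6⁴)/(8·44.0³·9) = 12.667 N/mm
U = ½kδ² = 0.5 × 12.667 × 42² = 11173 N·mm = 11.173 J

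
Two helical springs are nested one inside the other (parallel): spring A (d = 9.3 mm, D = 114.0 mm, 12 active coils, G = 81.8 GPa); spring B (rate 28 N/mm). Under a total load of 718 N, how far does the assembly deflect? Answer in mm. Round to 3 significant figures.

k_A = Gd⁴/(8D³N_a) = (81.8×10³)(9.3⁴)/(8·114.0³·12) = 4.3023 N/mm
Parallel: k_eq = 4.3023 + 28 = 32.302 N/mm
δ = F/k_eq = 718/32.302 = 22.228 mm

22.2 mm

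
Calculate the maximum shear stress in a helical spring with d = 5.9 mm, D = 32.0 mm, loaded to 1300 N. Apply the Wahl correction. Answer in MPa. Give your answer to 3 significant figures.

Spring index C = D/d = 32.0/5.9 = 5.4237
K_W = (4C−1)/(4C−4) + 0.615/C = 20.695/17.695 + 0.1134 = 1.2829
τ₀ = 8FD/(πd³) = 8·1300·32.0/(π·5.9³) = 332800/645.22 = 515.8 MPa
τ_max = K·τ₀ = 1.2829 × 515.8 = 661.73 MPa

662 MPa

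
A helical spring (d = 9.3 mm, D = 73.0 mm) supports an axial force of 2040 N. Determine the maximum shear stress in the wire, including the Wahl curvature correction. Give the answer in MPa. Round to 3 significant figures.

560 MPa

Spring index C = D/d = 73.0/9.3 = 7.8495
K_W = (4C−1)/(4C−4) + 0.615/C = 30.398/27.398 + 0.0783 = 1.1878
τ₀ = 8FD/(πd³) = 8·2040·73.0/(π·9.3³) = 1.19136e+06/2527 = 471.46 MPa
τ_max = K·τ₀ = 1.1878 × 471.46 = 560.02 MPa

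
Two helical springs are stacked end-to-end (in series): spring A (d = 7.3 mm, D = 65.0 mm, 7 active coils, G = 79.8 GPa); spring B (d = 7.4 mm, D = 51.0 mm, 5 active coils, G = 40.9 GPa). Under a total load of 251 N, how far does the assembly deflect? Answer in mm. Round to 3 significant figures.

k_A = Gd⁴/(8D³N_a) = (79.8×10³)(7.3⁴)/(8·65.0³·7) = 14.736 N/mm
k_B = Gd⁴/(8D³N_a) = (40.9×10³)(7.4⁴)/(8·51.0³·5) = 23.114 N/mm
Series: 1/k_eq = 1/14.736 + 1/23.114 = 0.11113; k_eq = 8.9988 N/mm
δ = F/k_eq = 251/8.9988 = 27.893 mm

27.9 mm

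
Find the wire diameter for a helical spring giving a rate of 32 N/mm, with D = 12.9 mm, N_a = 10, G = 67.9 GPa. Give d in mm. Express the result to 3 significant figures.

d = (8D³N_a·k / G)^(1/4) = (8·12.9³·10·32 / (67.9×10³))^0.25
  = (80.936)^0.25 = 2.9994 mm

3.00 mm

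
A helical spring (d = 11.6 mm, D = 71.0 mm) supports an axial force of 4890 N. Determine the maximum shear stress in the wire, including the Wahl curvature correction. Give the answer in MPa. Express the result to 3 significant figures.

Spring index C = D/d = 71.0/11.6 = 6.1207
K_W = (4C−1)/(4C−4) + 0.615/C = 23.483/20.483 + 0.1005 = 1.2469
τ₀ = 8FD/(πd³) = 8·4890·71.0/(π·11.6³) = 2.77752e+06/4903.7 = 566.41 MPa
τ_max = K·τ₀ = 1.2469 × 566.41 = 706.29 MPa

706 MPa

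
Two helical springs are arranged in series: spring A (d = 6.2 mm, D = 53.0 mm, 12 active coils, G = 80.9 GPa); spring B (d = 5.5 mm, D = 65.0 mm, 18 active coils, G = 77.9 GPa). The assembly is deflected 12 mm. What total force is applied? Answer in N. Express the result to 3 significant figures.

17.8 N

k_A = Gd⁴/(8D³N_a) = (80.9×10³)(6.2⁴)/(8·53.0³·12) = 8.364 N/mm
k_B = Gd⁴/(8D³N_a) = (77.9×10³)(5.5⁴)/(8·65.0³·18) = 1.8025 N/mm
Series: 1/k_eq = 1/8.364 + 1/1.8025 = 0.67433; k_eq = 1.483 N/mm
F = k_eq·δ = 1.483·12 = 17.795 N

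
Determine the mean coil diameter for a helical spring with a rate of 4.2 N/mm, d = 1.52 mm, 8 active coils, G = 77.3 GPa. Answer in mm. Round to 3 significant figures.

D = (Gd⁴/(8N_a·k))^(1/3) = (77.3×10³·1.52⁴/(8·8·4.2))^(1/3)
  = (1535.06)^(1/3) = 11.5356 mm

11.5 mm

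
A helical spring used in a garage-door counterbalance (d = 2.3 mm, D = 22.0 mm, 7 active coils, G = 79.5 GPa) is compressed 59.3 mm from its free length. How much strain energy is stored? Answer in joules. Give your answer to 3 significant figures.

k = Gd⁴/(8D³N_a) = (79.5×10³)(2.3⁴)/(8·22.0³·7) = 3.731 N/mm
U = ½kδ² = 0.5 × 3.731 × 59.3² = 6560 N·mm = 6.56 J

6.56 J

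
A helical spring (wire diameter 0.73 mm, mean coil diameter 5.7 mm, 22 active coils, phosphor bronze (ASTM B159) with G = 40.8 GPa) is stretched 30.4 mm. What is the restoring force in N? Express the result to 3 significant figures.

10.8 N

k = Gd⁴/(8D³N_a) = (40.8×10³)(0.73⁴)/(8·5.7³·22) = 0.35548 N/mm
F = k·δ = 0.35548 × 30.4 = 10.807 N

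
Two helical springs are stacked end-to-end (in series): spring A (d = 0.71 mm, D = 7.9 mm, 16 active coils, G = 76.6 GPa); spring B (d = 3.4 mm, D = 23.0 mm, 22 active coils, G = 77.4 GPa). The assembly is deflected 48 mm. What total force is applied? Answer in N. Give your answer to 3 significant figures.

13.9 N

k_A = Gd⁴/(8D³N_a) = (76.6×10³)(0.71⁴)/(8·7.9³·16) = 0.30844 N/mm
k_B = Gd⁴/(8D³N_a) = (77.4×10³)(3.4⁴)/(8·23.0³·22) = 4.8301 N/mm
Series: 1/k_eq = 1/0.30844 + 1/4.8301 = 3.4492; k_eq = 0.28993 N/mm
F = k_eq·δ = 0.28993·48 = 13.916 N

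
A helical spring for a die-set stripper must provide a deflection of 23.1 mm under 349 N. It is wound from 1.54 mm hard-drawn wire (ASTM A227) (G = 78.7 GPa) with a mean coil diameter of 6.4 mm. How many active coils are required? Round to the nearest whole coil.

14

Required rate k = F/δ = 349/23.1 = 15.108 N/mm
N_a = Gd⁴/(8D³k) = (78.7×10³ × 1.54⁴)/(8 × 6.4³ × 15.108)
    = 442647 / 31684.2 = 13.97 → 14 coils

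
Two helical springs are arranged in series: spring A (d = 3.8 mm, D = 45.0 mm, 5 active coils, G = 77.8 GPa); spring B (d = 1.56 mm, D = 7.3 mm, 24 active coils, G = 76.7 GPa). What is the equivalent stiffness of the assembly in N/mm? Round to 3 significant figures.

2.57 N/mm

k_A = Gd⁴/(8D³N_a) = (77.8×10³)(3.8⁴)/(8·45.0³·5) = 4.4506 N/mm
k_B = Gd⁴/(8D³N_a) = (76.7×10³)(1.56⁴)/(8·7.3³·24) = 6.0817 N/mm
Series: 1/k_eq = 1/4.4506 + 1/6.0817 = 0.38912; k_eq = 2.5699 N/mm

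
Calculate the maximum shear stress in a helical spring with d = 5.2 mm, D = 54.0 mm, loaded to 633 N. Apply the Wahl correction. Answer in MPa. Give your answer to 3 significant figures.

Spring index C = D/d = 54.0/5.2 = 10.3846
K_W = (4C−1)/(4C−4) + 0.615/C = 40.538/37.538 + 0.0592 = 1.1391
τ₀ = 8FD/(πd³) = 8·633·54.0/(π·5.2³) = 273456/441.73 = 619.05 MPa
τ_max = K·τ₀ = 1.1391 × 619.05 = 705.19 MPa

705 MPa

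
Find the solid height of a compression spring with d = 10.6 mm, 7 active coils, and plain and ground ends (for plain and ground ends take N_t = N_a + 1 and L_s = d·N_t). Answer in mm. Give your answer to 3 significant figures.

plain and ground ends: N_t = N_a + 1 = 7 + 1 = 8
L_s = d·N_t = 10.6 × 8 = 84.8 mm

84.8 mm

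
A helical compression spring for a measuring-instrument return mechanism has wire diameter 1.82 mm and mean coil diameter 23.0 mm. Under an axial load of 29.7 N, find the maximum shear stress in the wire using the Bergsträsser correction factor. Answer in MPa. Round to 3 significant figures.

319 MPa

Spring index C = D/d = 23.0/1.82 = 12.6374
K_B = (4C+2)/(4C−3) = 52.549/47.549 = 1.1052
τ₀ = 8FD/(πd³) = 8·29.7·23.0/(π·1.82³) = 5464.8/18.939 = 288.54 MPa
τ_max = K·τ₀ = 1.1052 × 288.54 = 318.88 MPa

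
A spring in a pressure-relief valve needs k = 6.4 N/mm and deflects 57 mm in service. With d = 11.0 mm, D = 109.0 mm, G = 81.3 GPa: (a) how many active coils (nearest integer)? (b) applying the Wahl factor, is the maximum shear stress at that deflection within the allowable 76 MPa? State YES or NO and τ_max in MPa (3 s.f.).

N_a = Gd⁴/(8D³k) = (81.3×10³)(11.0⁴)/(8·109.0³·6.4) = 17.95 → N_a = 18
Actual rate k = Gd⁴/(8D³·18) = 6.3829 N/mm
Working load F = kδ = 6.3829·57 = 363.83 N
C = 109.0/11.0 = 9.9091; K_W = (4C−1)/(4C−4)+0.615/C = 1.1462
τ_max = K_W·8FD/(πd³) = 1.1462·75.872 = 86.968 MPa
τ_max > 76 MPa → exceeds allowable

(a) 18 coils; (b) NO, τ_max = 87.0 MPa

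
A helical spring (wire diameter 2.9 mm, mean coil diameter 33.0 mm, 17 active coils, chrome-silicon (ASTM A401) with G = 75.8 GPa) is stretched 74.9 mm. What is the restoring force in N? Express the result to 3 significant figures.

k = Gd⁴/(8D³N_a) = (75.8×10³)(2.9⁴)/(8·33.0³·17) = 1.0969 N/mm
F = k·δ = 1.0969 × 74.9 = 82.16 N

82.2 N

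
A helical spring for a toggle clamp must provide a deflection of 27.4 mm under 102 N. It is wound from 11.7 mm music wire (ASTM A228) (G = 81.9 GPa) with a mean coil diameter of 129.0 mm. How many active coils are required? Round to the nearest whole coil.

Required rate k = F/δ = 102/27.4 = 3.7226 N/mm
N_a = Gd⁴/(8D³k) = (81.9×10³ × 11.7⁴)/(8 × 129.0³ × 3.7226)
    = 1.53471e+09 / 6.39306e+07 = 24.01 → 24 coils

24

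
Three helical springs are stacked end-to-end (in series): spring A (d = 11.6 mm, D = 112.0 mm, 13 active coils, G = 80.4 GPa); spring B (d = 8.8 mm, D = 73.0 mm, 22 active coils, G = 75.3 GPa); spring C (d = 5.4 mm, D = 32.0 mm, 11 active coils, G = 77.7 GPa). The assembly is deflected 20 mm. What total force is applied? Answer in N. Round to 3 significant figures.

k_A = Gd⁴/(8D³N_a) = (80.4×10³)(11.6⁴)/(8·112.0³·13) = 9.9632 N/mm
k_B = Gd⁴/(8D³N_a) = (75.3×10³)(8.8⁴)/(8·73.0³·22) = 6.5954 N/mm
k_C = Gd⁴/(8D³N_a) = (77.7×10³)(5.4⁴)/(8·32.0³·11) = 22.912 N/mm
Series: 1/k_eq = 1/9.9632 + 1/6.5954 + 1/22.912 = 0.29563; k_eq = 3.3826 N/mm
F = k_eq·δ = 3.3826·20 = 67.651 N

67.7 N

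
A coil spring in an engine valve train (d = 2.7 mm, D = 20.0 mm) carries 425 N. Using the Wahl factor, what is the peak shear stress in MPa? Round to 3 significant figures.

Spring index C = D/d = 20.0/2.7 = 7.4074
K_W = (4C−1)/(4C−4) + 0.615/C = 28.630/25.630 + 0.0830 = 1.2001
τ₀ = 8FD/(πd³) = 8·425·20.0/(π·2.7³) = 68000/61.836 = 1099.7 MPa
τ_max = K·τ₀ = 1.2001 × 1099.7 = 1319.7 MPa

1320 MPa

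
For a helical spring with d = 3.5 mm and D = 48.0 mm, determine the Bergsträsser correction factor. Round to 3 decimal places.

1.096

C = D/d = 48.0/3.5 = 13.7143
K_B = (4C+2)/(4C−3) = 56.857/51.857 = 1.0964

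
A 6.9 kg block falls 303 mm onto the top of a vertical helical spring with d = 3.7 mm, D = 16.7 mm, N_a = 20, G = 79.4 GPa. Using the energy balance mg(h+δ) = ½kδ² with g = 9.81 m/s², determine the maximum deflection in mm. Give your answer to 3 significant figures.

48.8 mm

k = Gd⁴/(8D³N_a) = (79.4×10³)(3.7⁴)/(8·16.7³·20) = 19.969 N/mm
W = mg = 6.9 × 9.81 = 67.689 N
½kδ² − Wδ − Wh = 0 → δ = (W + √(W² + 2kWh))/k
δ = (67.689 + √(4581.8 + 819122))/19.969 = (67.689 + 907.58)/19.969 = 48.839 mm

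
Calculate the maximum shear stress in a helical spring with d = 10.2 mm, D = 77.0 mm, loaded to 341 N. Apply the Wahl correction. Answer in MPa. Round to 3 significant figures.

Spring index C = D/d = 77.0/10.2 = 7.5490
K_W = (4C−1)/(4C−4) + 0.615/C = 29.196/26.196 + 0.0815 = 1.1960
τ₀ = 8FD/(πd³) = 8·341·77.0/(π·10.2³) = 210056/3333.9 = 63.006 MPa
τ_max = K·τ₀ = 1.1960 × 63.006 = 75.355 MPa

75.4 MPa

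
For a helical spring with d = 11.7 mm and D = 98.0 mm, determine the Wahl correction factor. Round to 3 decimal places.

1.175

C = D/d = 98.0/11.7 = 8.3761
K_W = (4C−1)/(4C−4) + 0.615/C = 32.504/29.504 + 0.0734 = 1.1751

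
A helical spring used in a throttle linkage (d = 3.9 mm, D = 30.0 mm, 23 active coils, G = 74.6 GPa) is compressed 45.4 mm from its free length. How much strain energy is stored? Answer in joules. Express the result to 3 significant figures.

k = Gd⁴/(8D³N_a) = (74.6×10³)(3.9⁴)/(8·30.0³·23) = 3.4739 N/mm
U = ½kδ² = 0.5 × 3.4739 × 45.4² = 3580.1 N·mm = 3.5801 J

3.58 J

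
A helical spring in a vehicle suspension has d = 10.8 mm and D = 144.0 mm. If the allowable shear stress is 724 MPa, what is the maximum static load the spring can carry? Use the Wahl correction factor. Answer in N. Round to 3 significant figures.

2250 N

C = D/d = 144.0/10.8 = 13.3333
K_W = (4C−1)/(4C−4) + 0.615/C = 52.333/49.333 + 0.0461 = 1.1069
τ_max = K·8FD/(πd³) → F_max = τ_allow·πd³/(8DK)
F_max = 724·π·10.8³/(8·144.0·1.1069) = 2.8652e+06/1275.2 = 2246.9 N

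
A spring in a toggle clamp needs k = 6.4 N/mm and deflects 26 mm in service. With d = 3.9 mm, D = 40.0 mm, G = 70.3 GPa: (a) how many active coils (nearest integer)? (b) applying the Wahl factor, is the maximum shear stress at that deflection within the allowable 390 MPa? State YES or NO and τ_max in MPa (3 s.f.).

N_a = Gd⁴/(8D³k) = (70.3×10³)(3.9⁴)/(8·40.0³·6.4) = 4.963 → N_a = 5
Actual rate k = Gd⁴/(8D³·5) = 6.3529 N/mm
Working load F = kδ = 6.3529·26 = 165.18 N
C = 40.0/3.9 = 10.2564; K_W = (4C−1)/(4C−4)+0.615/C = 1.1410
τ_max = K_W·8FD/(πd³) = 1.1410·283.63 = 323.62 MPa
τ_max ≤ 390 MPa → acceptable

(a) 5 coils; (b) YES, τ_max = 324 MPa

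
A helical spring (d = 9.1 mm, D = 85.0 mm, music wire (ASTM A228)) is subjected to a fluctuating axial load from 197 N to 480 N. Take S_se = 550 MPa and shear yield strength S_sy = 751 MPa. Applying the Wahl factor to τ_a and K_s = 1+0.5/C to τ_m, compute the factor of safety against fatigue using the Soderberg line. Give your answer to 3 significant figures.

4.51

C = D/d = 85.0/9.1 = 9.3407; K_W = (4C−1)/(4C−4)+0.615/C = 1.1558; K_s = 1+0.5/C = 1.0535
F_a = (F_max−F_min)/2 = 141.5 N; F_m = (F_max+F_min)/2 = 338.5 N
τ_a = K_W·8F_aD/(πd³) = 1.1558 × 40.644 = 46.974 MPa
τ_m = K_s·8F_mD/(πd³) = 1.0535 × 97.228 = 102.43 MPa
Soderberg: 1/n_f = τ_a/S_se + τ_m/S_sy = 46.974/550 + 102.43/751 = 0.08541 + 0.13640 = 0.2218
n_f = 1/0.2218 = 4.508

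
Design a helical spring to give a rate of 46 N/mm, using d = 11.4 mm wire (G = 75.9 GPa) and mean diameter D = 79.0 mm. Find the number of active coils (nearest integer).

N_a = Gd⁴/(8D³k) = (75.9×10³ × 11.4⁴)/(8 × 79.0³ × 46)
    = 1.28192e+09 / 1.81438e+08 = 7.065 → 7 coils

7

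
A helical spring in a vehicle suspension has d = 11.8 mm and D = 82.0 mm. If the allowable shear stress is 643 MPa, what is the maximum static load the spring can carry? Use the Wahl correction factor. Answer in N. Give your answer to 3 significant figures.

C = D/d = 82.0/11.8 = 6.9492
K_W = (4C−1)/(4C−4) + 0.615/C = 26.797/23.797 + 0.0885 = 1.2146
τ_max = K·8FD/(πd³) → F_max = τ_allow·πd³/(8DK)
F_max = 643·π·11.8³/(8·82.0·1.2146) = 3.319e+06/796.76 = 4165.6 N

4170 N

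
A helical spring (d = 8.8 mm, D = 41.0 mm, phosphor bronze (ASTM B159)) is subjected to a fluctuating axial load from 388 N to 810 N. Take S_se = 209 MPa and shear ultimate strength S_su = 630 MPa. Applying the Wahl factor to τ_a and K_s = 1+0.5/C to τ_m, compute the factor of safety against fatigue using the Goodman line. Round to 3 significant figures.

C = D/d = 41.0/8.8 = 4.6591; K_W = (4C−1)/(4C−4)+0.615/C = 1.3370; K_s = 1+0.5/C = 1.1073
F_a = (F_max−F_min)/2 = 211 N; F_m = (F_max+F_min)/2 = 599 N
τ_a = K_W·8F_aD/(πd³) = 1.3370 × 32.326 = 43.219 MPa
τ_m = K_s·8F_mD/(πd³) = 1.1073 × 91.77 = 101.62 MPa
Goodman: 1/n_f = τ_a/S_se + τ_m/S_su = 43.219/209 + 101.62/630 = 0.20679 + 0.16130 = 0.36809
n_f = 1/0.36809 = 2.717

2.72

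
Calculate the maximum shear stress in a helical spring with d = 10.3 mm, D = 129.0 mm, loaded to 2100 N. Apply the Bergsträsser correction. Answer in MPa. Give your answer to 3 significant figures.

698 MPa

Spring index C = D/d = 129.0/10.3 = 12.5243
K_B = (4C+2)/(4C−3) = 52.097/47.097 = 1.1062
τ₀ = 8FD/(πd³) = 8·2100·129.0/(π·10.3³) = 2.1672e+06/3432.9 = 631.3 MPa
τ_max = K·τ₀ = 1.1062 × 631.3 = 698.32 MPa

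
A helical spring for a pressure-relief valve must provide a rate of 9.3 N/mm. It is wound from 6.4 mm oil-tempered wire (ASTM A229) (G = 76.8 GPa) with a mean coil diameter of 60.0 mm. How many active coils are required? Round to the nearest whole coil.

8

N_a = Gd⁴/(8D³k) = (76.8×10³ × 6.4⁴)/(8 × 60.0³ × 9.3)
    = 1.28849e+08 / 1.60704e+07 = 8.018 → 8 coils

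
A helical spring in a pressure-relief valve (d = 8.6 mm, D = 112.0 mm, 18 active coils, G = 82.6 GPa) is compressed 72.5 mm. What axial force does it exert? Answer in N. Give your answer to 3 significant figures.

k = Gd⁴/(8D³N_a) = (82.6×10³)(8.6⁴)/(8·112.0³·18) = 2.2334 N/mm
F = k·δ = 2.2334 × 72.5 = 161.92 N

162 N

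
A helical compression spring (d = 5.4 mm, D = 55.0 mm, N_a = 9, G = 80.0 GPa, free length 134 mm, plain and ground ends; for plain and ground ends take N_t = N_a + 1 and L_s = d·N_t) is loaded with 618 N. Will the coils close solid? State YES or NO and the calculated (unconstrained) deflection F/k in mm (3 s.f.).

YES, δ = 109 mm

k = Gd⁴/(8D³N_a) = (80.0×10³)(5.4⁴)/(8·55.0³·9) = 5.6786 N/mm
N_t = 10; L_s = 5.4·10 = 54 mm; δ_solid = L₀ − L_s = 134 − 54 = 80 mm
δ = F/k = 618/5.6786 = 108.83 mm
δ ≥ δ_solid → spring goes solid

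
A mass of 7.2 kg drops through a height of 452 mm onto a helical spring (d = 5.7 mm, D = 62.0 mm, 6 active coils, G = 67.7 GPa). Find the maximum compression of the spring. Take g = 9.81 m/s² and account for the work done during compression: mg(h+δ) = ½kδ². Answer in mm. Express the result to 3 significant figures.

113 mm

k = Gd⁴/(8D³N_a) = (67.7×10³)(5.7⁴)/(8·62.0³·6) = 6.247 N/mm
W = mg = 7.2 × 9.81 = 70.632 N
½kδ² − Wδ − Wh = 0 → δ = (W + √(W² + 2kWh))/k
δ = (70.632 + √(4988.9 + 398880))/6.247 = (70.632 + 635.51)/6.247 = 113.04 mm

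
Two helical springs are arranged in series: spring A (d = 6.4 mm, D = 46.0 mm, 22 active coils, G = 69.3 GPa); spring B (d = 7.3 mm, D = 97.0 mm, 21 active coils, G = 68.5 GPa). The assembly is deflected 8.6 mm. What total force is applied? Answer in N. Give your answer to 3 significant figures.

9.19 N

k_A = Gd⁴/(8D³N_a) = (69.3×10³)(6.4⁴)/(8·46.0³·22) = 6.7868 N/mm
k_B = Gd⁴/(8D³N_a) = (68.5×10³)(7.3⁴)/(8·97.0³·21) = 1.2687 N/mm
Series: 1/k_eq = 1/6.7868 + 1/1.2687 = 0.93556; k_eq = 1.0689 N/mm
F = k_eq·δ = 1.0689·8.6 = 9.1924 N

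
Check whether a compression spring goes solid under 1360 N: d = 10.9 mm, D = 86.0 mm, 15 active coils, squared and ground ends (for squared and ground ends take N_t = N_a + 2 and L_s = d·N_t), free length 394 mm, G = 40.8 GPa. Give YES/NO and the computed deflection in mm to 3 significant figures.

NO, δ = 180 mm

k = Gd⁴/(8D³N_a) = (40.8×10³)(10.9⁴)/(8·86.0³·15) = 7.5455 N/mm
N_t = 17; L_s = 10.9·17 = 185.3 mm; δ_solid = L₀ − L_s = 394 − 185.3 = 208.7 mm
δ = F/k = 1360/7.5455 = 180.24 mm
δ < δ_solid → spring does not go solid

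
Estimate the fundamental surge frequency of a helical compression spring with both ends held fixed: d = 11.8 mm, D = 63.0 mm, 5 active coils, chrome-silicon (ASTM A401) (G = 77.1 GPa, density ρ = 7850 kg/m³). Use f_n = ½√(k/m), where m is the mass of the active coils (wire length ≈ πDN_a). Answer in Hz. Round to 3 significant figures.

k = Gd⁴/(8D³N_a) = (77.1×10³)(11.8⁴)/(8·63.0³·5) = 149.45 N/mm = 1.4945e+05 N/m
Wire length L = πDN_a = π·63.0·5 = 989.6 mm
m = ρ·(πd²/4)·L = 7850 × 109.36×10⁻⁶ m² × 0.9896 m = 0.84954 kg
f_n = ½√(k/m) = 0.5·√(1.4945e+05/0.84954) = 0.5·√(1.7592e+05) = 209.71 Hz

210 Hz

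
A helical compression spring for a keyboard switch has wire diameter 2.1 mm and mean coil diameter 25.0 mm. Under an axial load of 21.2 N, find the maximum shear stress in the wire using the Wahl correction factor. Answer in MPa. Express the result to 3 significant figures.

Spring index C = D/d = 25.0/2.1 = 11.9048
K_W = (4C−1)/(4C−4) + 0.615/C = 46.619/43.619 + 0.0517 = 1.1204
τ₀ = 8FD/(πd³) = 8·21.2·25.0/(π·2.1³) = 4240/29.094 = 145.73 MPa
τ_max = K·τ₀ = 1.1204 × 145.73 = 163.28 MPa

163 MPa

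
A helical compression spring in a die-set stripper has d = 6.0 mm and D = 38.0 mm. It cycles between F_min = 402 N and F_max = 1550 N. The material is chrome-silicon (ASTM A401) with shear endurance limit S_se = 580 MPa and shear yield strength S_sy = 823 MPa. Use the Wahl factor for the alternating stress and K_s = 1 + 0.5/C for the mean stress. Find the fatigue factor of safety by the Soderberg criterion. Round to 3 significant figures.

0.891

C = D/d = 38.0/6.0 = 6.3333; K_W = (4C−1)/(4C−4)+0.615/C = 1.2377; K_s = 1+0.5/C = 1.0789
F_a = (F_max−F_min)/2 = 574 N; F_m = (F_max+F_min)/2 = 976 N
τ_a = K_W·8F_aD/(πd³) = 1.2377 × 257.15 = 318.28 MPa
τ_m = K_s·8F_mD/(πd³) = 1.0789 × 437.24 = 471.76 MPa
Soderberg: 1/n_f = τ_a/S_se + τ_m/S_sy = 318.28/580 + 471.76/823 = 0.54876 + 0.57322 = 1.122
n_f = 1/1.122 = 0.8913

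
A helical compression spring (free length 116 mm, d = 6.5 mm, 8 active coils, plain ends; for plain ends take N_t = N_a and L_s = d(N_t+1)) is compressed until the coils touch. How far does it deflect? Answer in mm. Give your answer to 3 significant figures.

57.5 mm

N_t = 8; L_s = 6.5·9 = 58.5 mm
δ_solid = L₀ − L_s = 116 − 58.5 = 57.5 mm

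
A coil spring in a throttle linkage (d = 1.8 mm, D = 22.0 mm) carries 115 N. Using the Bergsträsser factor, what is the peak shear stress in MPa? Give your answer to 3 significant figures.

Spring index C = D/d = 22.0/1.8 = 12.2222
K_B = (4C+2)/(4C−3) = 50.889/45.889 = 1.1090
τ₀ = 8FD/(πd³) = 8·115·22.0/(π·1.8³) = 20240/18.322 = 1104.7 MPa
τ_max = K·τ₀ = 1.1090 × 1104.7 = 1225.1 MPa

1230 MPa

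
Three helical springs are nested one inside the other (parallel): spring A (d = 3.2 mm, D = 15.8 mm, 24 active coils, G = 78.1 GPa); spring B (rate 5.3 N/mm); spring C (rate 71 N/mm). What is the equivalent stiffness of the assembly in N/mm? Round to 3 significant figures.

87.1 N/mm

k_A = Gd⁴/(8D³N_a) = (78.1×10³)(3.2⁴)/(8·15.8³·24) = 10.814 N/mm
Parallel: k_eq = 10.814 + 5.3 + 71 = 87.114 N/mm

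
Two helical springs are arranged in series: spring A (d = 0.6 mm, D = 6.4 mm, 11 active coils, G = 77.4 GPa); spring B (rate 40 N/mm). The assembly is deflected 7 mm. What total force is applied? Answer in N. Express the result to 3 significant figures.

3.01 N

k_A = Gd⁴/(8D³N_a) = (77.4×10³)(0.6⁴)/(8·6.4³·11) = 0.43483 N/mm
Series: 1/k_eq = 1/0.43483 + 1/40 = 2.3247; k_eq = 0.43016 N/mm
F = k_eq·δ = 0.43016·7 = 3.0111 N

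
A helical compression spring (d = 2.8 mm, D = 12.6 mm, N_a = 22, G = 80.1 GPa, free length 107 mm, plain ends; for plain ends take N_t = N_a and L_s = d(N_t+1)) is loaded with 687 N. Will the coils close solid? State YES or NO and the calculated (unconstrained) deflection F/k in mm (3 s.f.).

k = Gd⁴/(8D³N_a) = (80.1×10³)(2.8⁴)/(8·12.6³·22) = 13.984 N/mm
N_t = 22; L_s = 2.8·23 = 64.4 mm; δ_solid = L₀ − L_s = 107 − 64.4 = 42.6 mm
δ = F/k = 687/13.984 = 49.127 mm
δ ≥ δ_solid → spring goes solid

YES, δ = 49.1 mm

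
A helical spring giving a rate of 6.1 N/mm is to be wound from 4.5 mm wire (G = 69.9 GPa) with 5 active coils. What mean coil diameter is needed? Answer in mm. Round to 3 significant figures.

49.0 mm

D = (Gd⁴/(8N_a·k))^(1/3) = (69.9×10³·4.5⁴/(8·5·6.1))^(1/3)
  = (117473)^(1/3) = 48.9755 mm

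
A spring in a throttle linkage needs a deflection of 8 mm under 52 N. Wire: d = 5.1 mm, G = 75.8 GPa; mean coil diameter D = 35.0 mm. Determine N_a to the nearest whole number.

23

Required rate k = F/δ = 52/8 = 6.5 N/mm
N_a = Gd⁴/(8D³k) = (75.8×10³ × 5.1⁴)/(8 × 35.0³ × 6.5)
    = 5.12802e+07 / 2.2295e+06 = 23 → 23 coils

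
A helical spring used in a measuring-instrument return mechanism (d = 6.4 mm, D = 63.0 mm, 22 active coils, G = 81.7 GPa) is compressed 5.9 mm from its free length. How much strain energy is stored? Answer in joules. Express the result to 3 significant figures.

0.0542 J

k = Gd⁴/(8D³N_a) = (81.7×10³)(6.4⁴)/(8·63.0³·22) = 3.1146 N/mm
U = ½kδ² = 0.5 × 3.1146 × 5.9² = 54.21 N·mm = 0.05421 J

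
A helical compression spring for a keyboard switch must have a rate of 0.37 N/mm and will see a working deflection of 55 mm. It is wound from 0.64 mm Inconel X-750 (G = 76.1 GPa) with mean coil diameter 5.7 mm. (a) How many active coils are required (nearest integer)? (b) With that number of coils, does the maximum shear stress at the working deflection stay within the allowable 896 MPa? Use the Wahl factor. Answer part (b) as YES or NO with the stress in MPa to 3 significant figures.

(a) 23 coils; (b) NO, τ_max = 1330 MPa

N_a = Gd⁴/(8D³k) = (76.1×10³)(0.64⁴)/(8·5.7³·0.37) = 23.29 → N_a = 23
Actual rate k = Gd⁴/(8D³·23) = 0.37468 N/mm
Working load F = kδ = 0.37468·55 = 20.607 N
C = 5.7/0.64 = 8.9062; K_W = (4C−1)/(4C−4)+0.615/C = 1.1639
τ_max = K_W·8FD/(πd³) = 1.1639·1141 = 1328.1 MPa
τ_max > 896 MPa → exceeds allowable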